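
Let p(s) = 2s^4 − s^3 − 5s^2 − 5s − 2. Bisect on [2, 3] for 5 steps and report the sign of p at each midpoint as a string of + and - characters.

++---

p(2.5) = 16.75 > 0, so the root lies in [2, 2.5]
p(2.25) = 1.304688 > 0, so the root lies in [2, 2.25]
p(2.125) = -4.01709 < 0, so the root lies in [2.125, 2.25]
p(2.1875) = -1.5354 < 0, so the root lies in [2.1875, 2.25]
p(2.21875) = -0.1616 < 0, so the root lies in [2.21875, 2.25]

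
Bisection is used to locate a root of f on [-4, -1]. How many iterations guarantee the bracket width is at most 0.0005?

13

Width after n steps is 3/2^n. Need 2^n ≥ 3/0.0005 = 6000.
2^12 = 4096 < 6000 ≤ 2^13 = 8192, so n = 13.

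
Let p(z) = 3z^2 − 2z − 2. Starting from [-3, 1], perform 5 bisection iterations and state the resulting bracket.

p(-1) = 3 > 0, so the root lies in [-1, 1]
p(0) = -2 < 0, so the root lies in [-1, 0]
p(-0.5) = -0.25 < 0, so the root lies in [-1, -0.5]
p(-0.75) = 1.1875 > 0, so the root lies in [-0.75, -0.5]
p(-0.625) = 0.4219 > 0, so the root lies in [-0.625, -0.5]

[-0.625, -0.5]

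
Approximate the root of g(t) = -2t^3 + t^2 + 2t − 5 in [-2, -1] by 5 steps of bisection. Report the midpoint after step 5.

-1.40625

g(-1.5) = 1 > 0, so the root lies in [-1.5, -1]
g(-1.25) = -2.03125 < 0, so the root lies in [-1.5, -1.25]
g(-1.375) = -0.660156 < 0, so the root lies in [-1.5, -1.375]
g(-1.4375) = 0.1323 > 0, so the root lies in [-1.4375, -1.375]
g(-1.40625) = -0.2731 < 0, so the root lies in [-1.4375, -1.40625]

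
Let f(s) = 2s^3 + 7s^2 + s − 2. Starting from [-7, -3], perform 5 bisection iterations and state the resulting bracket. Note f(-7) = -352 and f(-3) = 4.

[-3.375, -3.25]

midpoint -5: f = -82 < 0 → [-5, -3]
midpoint -4: f = -22 < 0 → [-4, -3]
midpoint -3.5: f = -5.5 < 0 → [-3.5, -3]
midpoint -3.25: f = 0.0312 > 0 → [-3.5, -3.25]
midpoint -3.375: f = -2.5273 < 0 → [-3.375, -3.25]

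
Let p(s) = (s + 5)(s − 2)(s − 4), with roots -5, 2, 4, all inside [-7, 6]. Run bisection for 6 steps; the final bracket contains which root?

-5

midpoint -0.5: p = 50.625 > 0 → [-7, -0.5]
midpoint -3.75: p = 55.703125 > 0 → [-7, -3.75]
midpoint -5.375: p = -25.927734 < 0 → [-5.375, -3.75]
midpoint -4.5625: p = 24.5837 > 0 → [-5.375, -4.5625]
midpoint -4.96875: p = 1.9532 > 0 → [-5.375, -4.96875]
midpoint -5.171875: p = -11.3059 < 0 → [-5.171875, -4.96875]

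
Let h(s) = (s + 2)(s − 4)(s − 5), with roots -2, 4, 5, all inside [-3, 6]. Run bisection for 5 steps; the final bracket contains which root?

-2

midpoint 1.5: h = 30.625 > 0 → [-3, 1.5]
midpoint -0.75: h = 34.140625 > 0 → [-3, -0.75]
midpoint -1.875: h = 5.048828 > 0 → [-3, -1.875]
midpoint -2.4375: h = -20.947 < 0 → [-2.4375, -1.875]
midpoint -2.15625: h = -6.8837 < 0 → [-2.15625, -1.875]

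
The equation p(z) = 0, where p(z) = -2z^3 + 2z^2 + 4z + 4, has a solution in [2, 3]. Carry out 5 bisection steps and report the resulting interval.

m = 2.5, p(m) = -4.75 (−); new bracket [2, 2.5]
m = 2.25, p(m) = 0.34375 (+); new bracket [2.25, 2.5]
m = 2.375, p(m) = -2.011719 (−); new bracket [2.25, 2.375]
m = 2.3125, p(m) = -0.7876 (−); new bracket [2.25, 2.3125]
m = 2.28125, p(m) = -0.2105 (−); new bracket [2.25, 2.28125]

[2.25, 2.28125]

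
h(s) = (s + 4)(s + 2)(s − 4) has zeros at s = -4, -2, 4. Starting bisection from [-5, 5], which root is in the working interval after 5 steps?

s = 0 gives h = -32, negative; keep [0, 5]
s = 2.5 gives h = -43.875, negative; keep [2.5, 5]
s = 3.75 gives h = -11.140625, negative; keep [3.75, 5]
s = 4.375 gives h = 20.0215, positive; keep [3.75, 4.375]
s = 4.0625 gives h = 3.0549, positive; keep [3.75, 4.0625]

4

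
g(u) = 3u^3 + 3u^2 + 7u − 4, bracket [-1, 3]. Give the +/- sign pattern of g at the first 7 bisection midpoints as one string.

+-+---+

m = 1, g(m) = 9 (+); new bracket [-1, 1]
m = 0, g(m) = -4 (−); new bracket [0, 1]
m = 0.5, g(m) = 0.625 (+); new bracket [0, 0.5]
m = 0.25, g(m) = -2.0156 (−); new bracket [0.25, 0.5]
m = 0.375, g(m) = -0.7949 (−); new bracket [0.375, 0.5]
m = 0.4375, g(m) = -0.1121 (−); new bracket [0.4375, 0.5]
m = 0.46875, g(m) = 0.2494 (+); new bracket [0.4375, 0.46875]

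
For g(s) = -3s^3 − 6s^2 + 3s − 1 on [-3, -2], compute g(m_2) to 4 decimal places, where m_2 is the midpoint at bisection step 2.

-3.9531

g(-2.5) = 0.875 > 0, so the root lies in [-2.5, -2]
g(-2.25) = -3.953125 < 0, so the root lies in [-2.5, -2.25]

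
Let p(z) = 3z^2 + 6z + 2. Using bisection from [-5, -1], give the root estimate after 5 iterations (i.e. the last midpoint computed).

midpoint -3: p = 11 > 0 → [-3, -1]
midpoint -2: p = 2 > 0 → [-2, -1]
midpoint -1.5: p = -0.25 < 0 → [-2, -1.5]
midpoint -1.75: p = 0.6875 > 0 → [-1.75, -1.5]
midpoint -1.625: p = 0.1719 > 0 → [-1.625, -1.5]

-1.625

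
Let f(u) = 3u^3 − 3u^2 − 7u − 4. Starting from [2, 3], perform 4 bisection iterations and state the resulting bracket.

[2.25, 2.3125]

midpoint 2.5: f = 6.625 > 0 → [2, 2.5]
midpoint 2.25: f = -0.765625 < 0 → [2.25, 2.5]
midpoint 2.375: f = 2.642578 > 0 → [2.25, 2.375]
midpoint 2.3125: f = 0.8689 > 0 → [2.25, 2.3125]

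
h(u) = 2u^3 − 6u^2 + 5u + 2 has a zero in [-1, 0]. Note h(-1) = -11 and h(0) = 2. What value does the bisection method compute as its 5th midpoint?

midpoint -0.5: h = -2.25 < 0 → [-0.5, 0]
midpoint -0.25: h = 0.34375 > 0 → [-0.5, -0.25]
midpoint -0.375: h = -0.824219 < 0 → [-0.375, -0.25]
midpoint -0.3125: h = -0.2095 < 0 → [-0.3125, -0.25]
midpoint -0.28125: h = 0.0746 > 0 → [-0.3125, -0.28125]

-0.28125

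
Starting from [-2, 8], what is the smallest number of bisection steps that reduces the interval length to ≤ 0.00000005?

28

Width after n steps is 10/2^n. Need 2^n ≥ 10/0.00000005 = 200000000.
2^27 = 134217728 < 200000000 ≤ 2^28 = 268435456, so n = 28.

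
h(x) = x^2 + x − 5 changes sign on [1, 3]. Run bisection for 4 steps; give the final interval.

[1.75, 1.875]

x = 2 gives h = 1, positive; keep [1, 2]
x = 1.5 gives h = -1.25, negative; keep [1.5, 2]
x = 1.75 gives h = -0.1875, negative; keep [1.75, 2]
x = 1.875 gives h = 0.3906, positive; keep [1.75, 1.875]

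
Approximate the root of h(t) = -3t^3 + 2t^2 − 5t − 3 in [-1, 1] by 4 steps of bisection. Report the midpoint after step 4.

-0.375

t = 0 gives h = -3, negative; keep [-1, 0]
t = -0.5 gives h = 0.375, positive; keep [-0.5, 0]
t = -0.25 gives h = -1.578125, negative; keep [-0.5, -0.25]
t = -0.375 gives h = -0.6855, negative; keep [-0.5, -0.375]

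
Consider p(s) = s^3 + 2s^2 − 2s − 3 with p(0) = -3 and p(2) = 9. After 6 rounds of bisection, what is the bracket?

[1.28125, 1.3125]

m = 1, p(m) = -2 (−); new bracket [1, 2]
m = 1.5, p(m) = 1.875 (+); new bracket [1, 1.5]
m = 1.25, p(m) = -0.421875 (−); new bracket [1.25, 1.5]
m = 1.375, p(m) = 0.6309 (+); new bracket [1.25, 1.375]
m = 1.3125, p(m) = 0.0813 (+); new bracket [1.25, 1.3125]
m = 1.28125, p(m) = -0.176 (−); new bracket [1.28125, 1.3125]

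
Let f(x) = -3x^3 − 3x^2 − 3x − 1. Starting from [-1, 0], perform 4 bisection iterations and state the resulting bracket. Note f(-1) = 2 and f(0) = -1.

[-0.5, -0.4375]

midpoint -0.5: f = 0.125 > 0 → [-0.5, 0]
midpoint -0.25: f = -0.390625 < 0 → [-0.5, -0.25]
midpoint -0.375: f = -0.138672 < 0 → [-0.5, -0.375]
midpoint -0.4375: f = -0.0105 < 0 → [-0.5, -0.4375]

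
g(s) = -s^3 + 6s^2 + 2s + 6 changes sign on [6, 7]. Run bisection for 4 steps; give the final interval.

[6.4375, 6.5]

midpoint 6.5: g = -2.125 < 0 → [6, 6.5]
midpoint 6.25: g = 8.734375 > 0 → [6.25, 6.5]
midpoint 6.375: g = 3.509766 > 0 → [6.375, 6.5]
midpoint 6.4375: g = 0.7444 > 0 → [6.4375, 6.5]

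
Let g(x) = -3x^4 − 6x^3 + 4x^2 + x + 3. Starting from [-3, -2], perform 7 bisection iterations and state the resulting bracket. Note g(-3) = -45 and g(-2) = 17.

[-2.5390625, -2.53125]

g(-2.5) = 2.0625 > 0, so the root lies in [-3, -2.5]
g(-2.75) = -16.292969 < 0, so the root lies in [-2.75, -2.5]
g(-2.625) = -5.977295 < 0, so the root lies in [-2.625, -2.5]
g(-2.5625) = -1.6915 < 0, so the root lies in [-2.5625, -2.5]
g(-2.53125) = 0.2498 > 0, so the root lies in [-2.5625, -2.53125]
g(-2.546875) = -0.7045 < 0, so the root lies in [-2.546875, -2.53125]
g(-2.5390625) = -0.2233 < 0, so the root lies in [-2.5390625, -2.53125]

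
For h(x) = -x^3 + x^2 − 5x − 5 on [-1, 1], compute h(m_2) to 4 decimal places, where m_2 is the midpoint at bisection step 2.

midpoint 0: h = -5 < 0 → [-1, 0]
midpoint -0.5: h = -2.125 < 0 → [-1, -0.5]

-2.1250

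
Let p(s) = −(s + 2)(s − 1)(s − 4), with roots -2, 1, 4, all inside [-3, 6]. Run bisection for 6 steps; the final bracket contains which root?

4

p(1.5) = 4.375 > 0, so the root lies in [1.5, 6]
p(3.75) = 3.953125 > 0, so the root lies in [3.75, 6]
p(4.875) = -23.310547 < 0, so the root lies in [3.75, 4.875]
p(4.3125) = -6.5344 < 0, so the root lies in [3.75, 4.3125]
p(4.03125) = -0.5713 < 0, so the root lies in [3.75, 4.03125]
p(3.890625) = 1.8624 > 0, so the root lies in [3.890625, 4.03125]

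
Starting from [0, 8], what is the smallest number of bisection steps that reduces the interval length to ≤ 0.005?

Width after n steps is 8/2^n. Need 2^n ≥ 8/0.005 = 1600.
2^10 = 1024 < 1600 ≤ 2^11 = 2048, so n = 11.

11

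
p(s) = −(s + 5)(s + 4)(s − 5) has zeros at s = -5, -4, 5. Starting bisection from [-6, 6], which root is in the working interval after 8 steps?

5

p(0) = 100 > 0, so the root lies in [0, 6]
p(3) = 112 > 0, so the root lies in [3, 6]
p(4.5) = 40.375 > 0, so the root lies in [4.5, 6]
p(5.25) = -23.7031 < 0, so the root lies in [4.5, 5.25]
p(4.875) = 10.9551 > 0, so the root lies in [4.875, 5.25]
p(5.0625) = -5.6995 < 0, so the root lies in [4.875, 5.0625]
p(4.96875) = 2.794 > 0, so the root lies in [4.96875, 5.0625]
p(5.015625) = -1.4109 < 0, so the root lies in [4.96875, 5.015625]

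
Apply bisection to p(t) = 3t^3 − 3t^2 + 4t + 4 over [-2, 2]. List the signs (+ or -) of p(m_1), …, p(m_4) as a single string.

t = 0 gives p = 4, positive; keep [-2, 0]
t = -1 gives p = -6, negative; keep [-1, 0]
t = -0.5 gives p = 0.875, positive; keep [-1, -0.5]
t = -0.75 gives p = -1.9531, negative; keep [-0.75, -0.5]

+-+-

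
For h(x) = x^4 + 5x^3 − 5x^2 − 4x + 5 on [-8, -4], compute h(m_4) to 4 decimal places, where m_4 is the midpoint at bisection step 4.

5.2695

m = -6, h(m) = 65 (+); new bracket [-6, -4]
m = -5, h(m) = -100 (−); new bracket [-6, -5]
m = -5.5, h(m) = -41.0625 (−); new bracket [-6, -5.5]
m = -5.75, h(m) = 5.2695 (+); new bracket [-5.75, -5.5]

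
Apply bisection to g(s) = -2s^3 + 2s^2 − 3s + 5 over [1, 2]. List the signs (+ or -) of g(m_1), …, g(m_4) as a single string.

-+--

g(1.5) = -1.75 < 0, so the root lies in [1, 1.5]
g(1.25) = 0.46875 > 0, so the root lies in [1.25, 1.5]
g(1.375) = -0.542969 < 0, so the root lies in [1.25, 1.375]
g(1.3125) = -0.0142 < 0, so the root lies in [1.25, 1.3125]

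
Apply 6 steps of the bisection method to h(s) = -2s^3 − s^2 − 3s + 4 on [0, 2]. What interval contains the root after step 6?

[0.78125, 0.8125]

midpoint 1: h = -2 < 0 → [0, 1]
midpoint 0.5: h = 2 > 0 → [0.5, 1]
midpoint 0.75: h = 0.34375 > 0 → [0.75, 1]
midpoint 0.875: h = -0.7305 < 0 → [0.75, 0.875]
midpoint 0.8125: h = -0.1704 < 0 → [0.75, 0.8125]
midpoint 0.78125: h = 0.0922 > 0 → [0.78125, 0.8125]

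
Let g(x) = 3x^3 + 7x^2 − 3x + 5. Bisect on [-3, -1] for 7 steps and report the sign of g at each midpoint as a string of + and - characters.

++++---

m = -2, g(m) = 15 (+); new bracket [-3, -2]
m = -2.5, g(m) = 9.375 (+); new bracket [-3, -2.5]
m = -2.75, g(m) = 3.796875 (+); new bracket [-3, -2.75]
m = -2.875, g(m) = 0.1934 (+); new bracket [-3, -2.875]
m = -2.9375, g(m) = -1.8274 (−); new bracket [-2.9375, -2.875]
m = -2.90625, g(m) = -0.7983 (−); new bracket [-2.90625, -2.875]
m = -2.890625, g(m) = -0.2978 (−); new bracket [-2.890625, -2.875]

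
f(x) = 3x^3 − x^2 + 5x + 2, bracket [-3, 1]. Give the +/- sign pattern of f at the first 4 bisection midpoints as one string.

-+-+

x = -1 gives f = -7, negative; keep [-1, 1]
x = 0 gives f = 2, positive; keep [-1, 0]
x = -0.5 gives f = -1.125, negative; keep [-0.5, 0]
x = -0.25 gives f = 0.6406, positive; keep [-0.5, -0.25]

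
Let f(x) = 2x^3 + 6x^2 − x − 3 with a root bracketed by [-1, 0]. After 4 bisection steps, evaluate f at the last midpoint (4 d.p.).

midpoint -0.5: f = -1.25 < 0 → [-1, -0.5]
midpoint -0.75: f = 0.28125 > 0 → [-0.75, -0.5]
midpoint -0.625: f = -0.519531 < 0 → [-0.75, -0.625]
midpoint -0.6875: f = -0.1265 < 0 → [-0.75, -0.6875]

-0.1265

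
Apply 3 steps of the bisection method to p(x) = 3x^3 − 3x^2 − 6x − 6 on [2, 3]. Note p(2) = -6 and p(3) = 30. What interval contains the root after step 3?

p(2.5) = 7.125 > 0, so the root lies in [2, 2.5]
p(2.25) = -0.515625 < 0, so the root lies in [2.25, 2.5]
p(2.375) = 3.017578 > 0, so the root lies in [2.25, 2.375]

[2.25, 2.375]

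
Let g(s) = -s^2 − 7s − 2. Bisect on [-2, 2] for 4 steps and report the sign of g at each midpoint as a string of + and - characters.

-++-

g(0) = -2 < 0, so the root lies in [-2, 0]
g(-1) = 4 > 0, so the root lies in [-1, 0]
g(-0.5) = 1.25 > 0, so the root lies in [-0.5, 0]
g(-0.25) = -0.3125 < 0, so the root lies in [-0.5, -0.25]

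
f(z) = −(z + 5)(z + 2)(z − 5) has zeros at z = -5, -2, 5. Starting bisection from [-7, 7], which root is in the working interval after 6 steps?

z = 0 gives f = 50, positive; keep [0, 7]
z = 3.5 gives f = 70.125, positive; keep [3.5, 7]
z = 5.25 gives f = -18.578125, negative; keep [3.5, 5.25]
z = 4.375 gives f = 37.3535, positive; keep [4.375, 5.25]
z = 4.8125 gives f = 12.5339, positive; keep [4.8125, 5.25]
z = 5.03125 gives f = -2.2041, negative; keep [4.8125, 5.03125]

5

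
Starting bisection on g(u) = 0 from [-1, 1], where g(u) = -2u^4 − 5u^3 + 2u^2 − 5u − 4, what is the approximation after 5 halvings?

u = 0 gives g = -4, negative; keep [-1, 0]
u = -0.5 gives g = -0.5, negative; keep [-1, -0.5]
u = -0.75 gives g = 2.351562, positive; keep [-0.75, -0.5]
u = -0.625 gives g = 0.8218, positive; keep [-0.625, -0.5]
u = -0.5625 gives g = 0.135, positive; keep [-0.5625, -0.5]

-0.5625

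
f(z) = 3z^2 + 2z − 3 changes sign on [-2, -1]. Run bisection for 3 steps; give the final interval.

m = -1.5, f(m) = 0.75 (+); new bracket [-1.5, -1]
m = -1.25, f(m) = -0.8125 (−); new bracket [-1.5, -1.25]
m = -1.375, f(m) = -0.078125 (−); new bracket [-1.5, -1.375]

[-1.5, -1.375]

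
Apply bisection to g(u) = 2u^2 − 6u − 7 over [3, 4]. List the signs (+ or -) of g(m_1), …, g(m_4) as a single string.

---+

g(3.5) = -3.5 < 0, so the root lies in [3.5, 4]
g(3.75) = -1.375 < 0, so the root lies in [3.75, 4]
g(3.875) = -0.21875 < 0, so the root lies in [3.875, 4]
g(3.9375) = 0.3828 > 0, so the root lies in [3.875, 3.9375]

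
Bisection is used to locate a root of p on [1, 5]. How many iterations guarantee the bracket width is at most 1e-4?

16

Width after n steps is 4/2^n. Need 2^n ≥ 4/1e-4 = 40000.
2^15 = 32768 < 40000 ≤ 2^16 = 65536, so n = 16.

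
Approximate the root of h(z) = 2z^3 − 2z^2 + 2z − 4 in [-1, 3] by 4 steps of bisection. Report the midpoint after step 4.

1.25

m = 1, h(m) = -2 (−); new bracket [1, 3]
m = 2, h(m) = 8 (+); new bracket [1, 2]
m = 1.5, h(m) = 1.25 (+); new bracket [1, 1.5]
m = 1.25, h(m) = -0.7188 (−); new bracket [1.25, 1.5]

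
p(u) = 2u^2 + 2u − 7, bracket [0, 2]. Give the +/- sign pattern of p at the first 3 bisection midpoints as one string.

-+-

u = 1 gives p = -3, negative; keep [1, 2]
u = 1.5 gives p = 0.5, positive; keep [1, 1.5]
u = 1.25 gives p = -1.375, negative; keep [1.25, 1.5]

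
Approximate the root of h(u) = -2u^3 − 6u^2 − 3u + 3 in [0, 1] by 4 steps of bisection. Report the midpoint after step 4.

0.4375

u = 0.5 gives h = -0.25, negative; keep [0, 0.5]
u = 0.25 gives h = 1.84375, positive; keep [0.25, 0.5]
u = 0.375 gives h = 0.925781, positive; keep [0.375, 0.5]
u = 0.4375 gives h = 0.3716, positive; keep [0.4375, 0.5]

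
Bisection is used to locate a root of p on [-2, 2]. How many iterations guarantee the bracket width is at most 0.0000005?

23

Width after n steps is 4/2^n. Need 2^n ≥ 4/0.0000005 = 8000000.
2^22 = 4194304 < 8000000 ≤ 2^23 = 8388608, so n = 23.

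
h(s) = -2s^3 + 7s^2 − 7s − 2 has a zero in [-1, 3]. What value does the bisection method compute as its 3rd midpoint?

-0.5

s = 1 gives h = -4, negative; keep [-1, 1]
s = 0 gives h = -2, negative; keep [-1, 0]
s = -0.5 gives h = 3.5, positive; keep [-0.5, 0]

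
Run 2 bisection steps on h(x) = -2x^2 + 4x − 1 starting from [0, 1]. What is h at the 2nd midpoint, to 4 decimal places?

h(0.5) = 0.5 > 0, so the root lies in [0, 0.5]
h(0.25) = -0.125 < 0, so the root lies in [0.25, 0.5]

-0.1250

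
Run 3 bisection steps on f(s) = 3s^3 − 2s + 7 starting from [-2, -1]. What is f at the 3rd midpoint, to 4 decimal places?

1.9512

s = -1.5 gives f = -0.125, negative; keep [-1.5, -1]
s = -1.25 gives f = 3.640625, positive; keep [-1.5, -1.25]
s = -1.375 gives f = 1.951172, positive; keep [-1.5, -1.375]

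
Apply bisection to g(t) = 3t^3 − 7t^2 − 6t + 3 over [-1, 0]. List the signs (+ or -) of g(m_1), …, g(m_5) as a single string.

midpoint -0.5: g = 3.875 > 0 → [-1, -0.5]
midpoint -0.75: g = 2.296875 > 0 → [-1, -0.75]
midpoint -0.875: g = 0.880859 > 0 → [-1, -0.875]
midpoint -0.9375: g = 0.0007 > 0 → [-1, -0.9375]
midpoint -0.96875: g = -0.4843 < 0 → [-0.96875, -0.9375]

++++-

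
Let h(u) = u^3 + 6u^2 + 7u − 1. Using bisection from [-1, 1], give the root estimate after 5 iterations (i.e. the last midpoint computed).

0.1875

midpoint 0: h = -1 < 0 → [0, 1]
midpoint 0.5: h = 4.125 > 0 → [0, 0.5]
midpoint 0.25: h = 1.140625 > 0 → [0, 0.25]
midpoint 0.125: h = -0.0293 < 0 → [0.125, 0.25]
midpoint 0.1875: h = 0.53 > 0 → [0.125, 0.1875]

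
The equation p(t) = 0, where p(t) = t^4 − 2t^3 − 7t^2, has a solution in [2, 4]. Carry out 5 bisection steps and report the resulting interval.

p(3) = -36 < 0, so the root lies in [3, 4]
p(3.5) = -21.4375 < 0, so the root lies in [3.5, 4]
p(3.75) = -6.152344 < 0, so the root lies in [3.75, 4]
p(3.875) = 3.9885 > 0, so the root lies in [3.75, 3.875]
p(3.8125) = -1.3059 < 0, so the root lies in [3.8125, 3.875]

[3.8125, 3.875]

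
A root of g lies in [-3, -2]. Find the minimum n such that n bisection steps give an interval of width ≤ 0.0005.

Width after n steps is 1/2^n. Need 2^n ≥ 1/0.0005 = 2000.
2^10 = 1024 < 2000 ≤ 2^11 = 2048, so n = 11.

11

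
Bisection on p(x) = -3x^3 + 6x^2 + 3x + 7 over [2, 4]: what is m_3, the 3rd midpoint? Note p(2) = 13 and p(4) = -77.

2.75

x = 3 gives p = -11, negative; keep [2, 3]
x = 2.5 gives p = 5.125, positive; keep [2.5, 3]
x = 2.75 gives p = -1.765625, negative; keep [2.5, 2.75]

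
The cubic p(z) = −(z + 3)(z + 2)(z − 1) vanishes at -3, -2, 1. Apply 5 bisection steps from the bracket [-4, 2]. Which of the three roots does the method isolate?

m = -1, p(m) = 4 (+); new bracket [-1, 2]
m = 0.5, p(m) = 4.375 (+); new bracket [0.5, 2]
m = 1.25, p(m) = -3.453125 (−); new bracket [0.5, 1.25]
m = 0.875, p(m) = 1.3926 (+); new bracket [0.875, 1.25]
m = 1.0625, p(m) = -0.7776 (−); new bracket [0.875, 1.0625]

1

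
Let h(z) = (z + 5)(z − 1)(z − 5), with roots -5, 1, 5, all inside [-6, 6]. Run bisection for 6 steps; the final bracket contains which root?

z = 0 gives h = 25, positive; keep [-6, 0]
z = -3 gives h = 64, positive; keep [-6, -3]
z = -4.5 gives h = 26.125, positive; keep [-6, -4.5]
z = -5.25 gives h = -16.0156, negative; keep [-5.25, -4.5]
z = -4.875 gives h = 7.252, positive; keep [-5.25, -4.875]
z = -5.0625 gives h = -3.8127, negative; keep [-5.0625, -4.875]

-5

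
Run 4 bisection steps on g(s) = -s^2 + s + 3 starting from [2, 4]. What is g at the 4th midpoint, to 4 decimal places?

-0.2656

midpoint 3: g = -3 < 0 → [2, 3]
midpoint 2.5: g = -0.75 < 0 → [2, 2.5]
midpoint 2.25: g = 0.1875 > 0 → [2.25, 2.5]
midpoint 2.375: g = -0.2656 < 0 → [2.25, 2.375]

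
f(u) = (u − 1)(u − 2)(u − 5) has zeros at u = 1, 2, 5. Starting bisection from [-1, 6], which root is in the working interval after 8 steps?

m = 2.5, f(m) = -1.875 (−); new bracket [2.5, 6]
m = 4.25, f(m) = -5.484375 (−); new bracket [4.25, 6]
m = 5.125, f(m) = 1.611328 (+); new bracket [4.25, 5.125]
m = 4.6875, f(m) = -3.0969 (−); new bracket [4.6875, 5.125]
m = 4.90625, f(m) = -1.0643 (−); new bracket [4.90625, 5.125]
m = 5.015625, f(m) = 0.1892 (+); new bracket [4.90625, 5.015625]
m = 4.9609375, f(m) = -0.4581 (−); new bracket [4.9609375, 5.015625]
m = 4.98828125, f(m) = -0.1397 (−); new bracket [4.98828125, 5.015625]

5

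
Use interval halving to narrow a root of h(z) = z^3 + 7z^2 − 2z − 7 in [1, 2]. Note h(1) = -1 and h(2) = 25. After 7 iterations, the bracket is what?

m = 1.5, h(m) = 9.125 (+); new bracket [1, 1.5]
m = 1.25, h(m) = 3.390625 (+); new bracket [1, 1.25]
m = 1.125, h(m) = 1.033203 (+); new bracket [1, 1.125]
m = 1.0625, h(m) = -0.0232 (−); new bracket [1.0625, 1.125]
m = 1.09375, h(m) = 0.495 (+); new bracket [1.0625, 1.09375]
m = 1.078125, h(m) = 0.2334 (+); new bracket [1.0625, 1.078125]
m = 1.0703125, h(m) = 0.1045 (+); new bracket [1.0625, 1.0703125]

[1.0625, 1.0703125]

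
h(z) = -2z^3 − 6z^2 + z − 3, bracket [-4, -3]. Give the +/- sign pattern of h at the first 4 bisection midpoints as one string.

+-++

midpoint -3.5: h = 5.75 > 0 → [-3.5, -3]
midpoint -3.25: h = -0.96875 < 0 → [-3.5, -3.25]
midpoint -3.375: h = 2.167969 > 0 → [-3.375, -3.25]
midpoint -3.3125: h = 0.5454 > 0 → [-3.3125, -3.25]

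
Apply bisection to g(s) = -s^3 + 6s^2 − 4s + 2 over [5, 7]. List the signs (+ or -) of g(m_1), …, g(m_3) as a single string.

m = 6, g(m) = -22 (−); new bracket [5, 6]
m = 5.5, g(m) = -4.875 (−); new bracket [5, 5.5]
m = 5.25, g(m) = 1.671875 (+); new bracket [5.25, 5.5]

--+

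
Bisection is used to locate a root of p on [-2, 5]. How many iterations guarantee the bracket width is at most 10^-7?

27

Width after n steps is 7/2^n. Need 2^n ≥ 7/10^-7 = 70000000.
2^26 = 67108864 < 70000000 ≤ 2^27 = 134217728, so n = 27.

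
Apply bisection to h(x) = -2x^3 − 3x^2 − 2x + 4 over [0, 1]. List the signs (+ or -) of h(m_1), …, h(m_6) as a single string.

+-++++

x = 0.5 gives h = 2, positive; keep [0.5, 1]
x = 0.75 gives h = -0.03125, negative; keep [0.5, 0.75]
x = 0.625 gives h = 1.089844, positive; keep [0.625, 0.75]
x = 0.6875 gives h = 0.5571, positive; keep [0.6875, 0.75]
x = 0.71875 gives h = 0.2701, positive; keep [0.71875, 0.75]
x = 0.734375 gives h = 0.1212, positive; keep [0.734375, 0.75]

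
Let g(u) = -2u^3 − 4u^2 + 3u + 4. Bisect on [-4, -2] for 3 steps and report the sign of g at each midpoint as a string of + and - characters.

++-

midpoint -3: g = 13 > 0 → [-3, -2]
midpoint -2.5: g = 2.75 > 0 → [-2.5, -2]
midpoint -2.25: g = -0.21875 < 0 → [-2.5, -2.25]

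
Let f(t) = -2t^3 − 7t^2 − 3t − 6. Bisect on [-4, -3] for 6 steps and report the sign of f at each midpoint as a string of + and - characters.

t = -3.5 gives f = 4.5, positive; keep [-3.5, -3]
t = -3.25 gives f = -1.53125, negative; keep [-3.5, -3.25]
t = -3.375 gives f = 1.277344, positive; keep [-3.375, -3.25]
t = -3.3125 gives f = -0.1772, negative; keep [-3.375, -3.3125]
t = -3.34375 gives f = 0.5373, positive; keep [-3.34375, -3.3125]
t = -3.328125 gives f = 0.1769, positive; keep [-3.328125, -3.3125]

+-+-++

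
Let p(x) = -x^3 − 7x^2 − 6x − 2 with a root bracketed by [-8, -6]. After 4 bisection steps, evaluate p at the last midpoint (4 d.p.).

midpoint -7: p = 40 > 0 → [-7, -6]
midpoint -6.5: p = 15.875 > 0 → [-6.5, -6]
midpoint -6.25: p = 6.203125 > 0 → [-6.25, -6]
midpoint -6.125: p = 1.9238 > 0 → [-6.125, -6]

1.9238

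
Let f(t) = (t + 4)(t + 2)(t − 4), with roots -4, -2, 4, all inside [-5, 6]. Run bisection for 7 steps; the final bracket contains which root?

4

f(0.5) = -39.375 < 0, so the root lies in [0.5, 6]
f(3.25) = -28.546875 < 0, so the root lies in [3.25, 6]
f(4.625) = 35.712891 > 0, so the root lies in [3.25, 4.625]
f(3.9375) = -2.9456 < 0, so the root lies in [3.9375, 4.625]
f(4.28125) = 14.6297 > 0, so the root lies in [3.9375, 4.28125]
f(4.109375) = 5.4188 > 0, so the root lies in [3.9375, 4.109375]
f(4.0234375) = 1.1327 > 0, so the root lies in [3.9375, 4.0234375]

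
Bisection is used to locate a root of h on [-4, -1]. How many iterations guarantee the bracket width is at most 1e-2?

Width after n steps is 3/2^n. Need 2^n ≥ 3/1e-2 = 300.
2^8 = 256 < 300 ≤ 2^9 = 512, so n = 9.

9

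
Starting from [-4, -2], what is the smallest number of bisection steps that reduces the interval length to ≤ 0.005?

Width after n steps is 2/2^n. Need 2^n ≥ 2/0.005 = 400.
2^8 = 256 < 400 ≤ 2^9 = 512, so n = 9.

9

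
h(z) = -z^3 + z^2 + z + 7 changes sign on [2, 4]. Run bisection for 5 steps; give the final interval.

z = 3 gives h = -8, negative; keep [2, 3]
z = 2.5 gives h = 0.125, positive; keep [2.5, 3]
z = 2.75 gives h = -3.484375, negative; keep [2.5, 2.75]
z = 2.625 gives h = -1.5723, negative; keep [2.5, 2.625]
z = 2.5625 gives h = -0.6975, negative; keep [2.5, 2.5625]

[2.5, 2.5625]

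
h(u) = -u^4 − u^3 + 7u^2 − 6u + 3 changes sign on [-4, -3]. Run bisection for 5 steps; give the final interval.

u = -3.5 gives h = 2.5625, positive; keep [-4, -3.5]
u = -3.75 gives h = -21.082031, negative; keep [-3.75, -3.5]
u = -3.625 gives h = -8.306885, negative; keep [-3.625, -3.5]
u = -3.5625 gives h = -2.6438, negative; keep [-3.5625, -3.5]
u = -3.53125 gives h = 0.0152, positive; keep [-3.5625, -3.53125]

[-3.5625, -3.53125]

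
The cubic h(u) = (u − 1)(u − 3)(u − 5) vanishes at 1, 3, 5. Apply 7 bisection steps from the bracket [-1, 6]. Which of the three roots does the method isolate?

h(2.5) = 1.875 > 0, so the root lies in [-1, 2.5]
h(0.75) = -2.390625 < 0, so the root lies in [0.75, 2.5]
h(1.625) = 2.900391 > 0, so the root lies in [0.75, 1.625]
h(1.1875) = 1.2957 > 0, so the root lies in [0.75, 1.1875]
h(0.96875) = -0.2559 < 0, so the root lies in [0.96875, 1.1875]
h(1.078125) = 0.5889 > 0, so the root lies in [0.96875, 1.078125]
h(1.0234375) = 0.1842 > 0, so the root lies in [0.96875, 1.0234375]

1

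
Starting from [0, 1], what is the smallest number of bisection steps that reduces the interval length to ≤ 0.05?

Width after n steps is 1/2^n. Need 2^n ≥ 1/0.05 = 20.
2^4 = 16 < 20 ≤ 2^5 = 32, so n = 5.

5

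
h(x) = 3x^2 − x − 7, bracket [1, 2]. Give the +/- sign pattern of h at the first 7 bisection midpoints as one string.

-+--+-+

midpoint 1.5: h = -1.75 < 0 → [1.5, 2]
midpoint 1.75: h = 0.4375 > 0 → [1.5, 1.75]
midpoint 1.625: h = -0.703125 < 0 → [1.625, 1.75]
midpoint 1.6875: h = -0.1445 < 0 → [1.6875, 1.75]
midpoint 1.71875: h = 0.1436 > 0 → [1.6875, 1.71875]
midpoint 1.703125: h = -0.0012 < 0 → [1.703125, 1.71875]
midpoint 1.7109375: h = 0.071 > 0 → [1.703125, 1.7109375]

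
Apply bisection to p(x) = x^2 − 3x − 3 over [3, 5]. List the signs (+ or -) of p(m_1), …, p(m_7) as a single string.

+--++-+

p(4) = 1 > 0, so the root lies in [3, 4]
p(3.5) = -1.25 < 0, so the root lies in [3.5, 4]
p(3.75) = -0.1875 < 0, so the root lies in [3.75, 4]
p(3.875) = 0.3906 > 0, so the root lies in [3.75, 3.875]
p(3.8125) = 0.0977 > 0, so the root lies in [3.75, 3.8125]
p(3.78125) = -0.0459 < 0, so the root lies in [3.78125, 3.8125]
p(3.796875) = 0.0256 > 0, so the root lies in [3.78125, 3.796875]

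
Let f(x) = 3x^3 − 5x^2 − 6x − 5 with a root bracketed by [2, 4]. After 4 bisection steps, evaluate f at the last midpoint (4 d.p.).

-0.9395

m = 3, f(m) = 13 (+); new bracket [2, 3]
m = 2.5, f(m) = -4.375 (−); new bracket [2.5, 3]
m = 2.75, f(m) = 3.078125 (+); new bracket [2.5, 2.75]
m = 2.625, f(m) = -0.9395 (−); new bracket [2.625, 2.75]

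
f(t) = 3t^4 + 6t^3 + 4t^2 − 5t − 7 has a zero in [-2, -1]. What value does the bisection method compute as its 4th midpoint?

-1.1875

t = -1.5 gives f = 4.4375, positive; keep [-1.5, -1]
t = -1.25 gives f = 1.105469, positive; keep [-1.25, -1]
t = -1.125 gives f = -0.050049, negative; keep [-1.25, -1.125]
t = -1.1875 gives f = 0.4964, positive; keep [-1.1875, -1.125]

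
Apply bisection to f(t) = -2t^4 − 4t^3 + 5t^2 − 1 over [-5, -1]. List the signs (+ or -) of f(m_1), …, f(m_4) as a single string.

t = -3 gives f = -10, negative; keep [-3, -1]
t = -2 gives f = 19, positive; keep [-3, -2]
t = -2.5 gives f = 14.625, positive; keep [-3, -2.5]
t = -2.75 gives f = 5.6172, positive; keep [-3, -2.75]

-+++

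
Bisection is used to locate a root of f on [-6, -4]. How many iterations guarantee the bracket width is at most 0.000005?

19

Width after n steps is 2/2^n. Need 2^n ≥ 2/0.000005 = 400000.
2^18 = 262144 < 400000 ≤ 2^19 = 524288, so n = 19.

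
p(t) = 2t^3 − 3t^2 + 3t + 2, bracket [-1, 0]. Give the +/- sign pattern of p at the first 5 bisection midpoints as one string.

-++-+

m = -0.5, p(m) = -0.5 (−); new bracket [-0.5, 0]
m = -0.25, p(m) = 1.03125 (+); new bracket [-0.5, -0.25]
m = -0.375, p(m) = 0.347656 (+); new bracket [-0.5, -0.375]
m = -0.4375, p(m) = -0.0542 (−); new bracket [-0.4375, -0.375]
m = -0.40625, p(m) = 0.152 (+); new bracket [-0.4375, -0.40625]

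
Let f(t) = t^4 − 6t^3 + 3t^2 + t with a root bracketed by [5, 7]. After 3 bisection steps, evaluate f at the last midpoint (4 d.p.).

-20.5898

midpoint 6: f = 114 > 0 → [5, 6]
midpoint 5.5: f = 13.0625 > 0 → [5, 5.5]
midpoint 5.25: f = -20.589844 < 0 → [5.25, 5.5]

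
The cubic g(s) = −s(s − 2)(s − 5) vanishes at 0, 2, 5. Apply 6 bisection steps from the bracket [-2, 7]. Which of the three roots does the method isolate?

5

g(2.5) = 3.125 > 0, so the root lies in [2.5, 7]
g(4.75) = 3.265625 > 0, so the root lies in [4.75, 7]
g(5.875) = -19.919922 < 0, so the root lies in [4.75, 5.875]
g(5.3125) = -5.4993 < 0, so the root lies in [4.75, 5.3125]
g(5.03125) = -0.4766 < 0, so the root lies in [4.75, 5.03125]
g(4.890625) = 1.5462 > 0, so the root lies in [4.890625, 5.03125]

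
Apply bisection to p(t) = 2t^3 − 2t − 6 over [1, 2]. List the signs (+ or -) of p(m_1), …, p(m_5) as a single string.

-+-+-

t = 1.5 gives p = -2.25, negative; keep [1.5, 2]
t = 1.75 gives p = 1.21875, positive; keep [1.5, 1.75]
t = 1.625 gives p = -0.667969, negative; keep [1.625, 1.75]
t = 1.6875 gives p = 0.2358, positive; keep [1.625, 1.6875]
t = 1.65625 gives p = -0.2258, negative; keep [1.65625, 1.6875]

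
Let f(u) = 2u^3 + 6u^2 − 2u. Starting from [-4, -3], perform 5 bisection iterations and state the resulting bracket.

[-3.3125, -3.28125]

u = -3.5 gives f = -5.25, negative; keep [-3.5, -3]
u = -3.25 gives f = 1.21875, positive; keep [-3.5, -3.25]
u = -3.375 gives f = -1.792969, negative; keep [-3.375, -3.25]
u = -3.3125 gives f = -0.2329, negative; keep [-3.3125, -3.25]
u = -3.28125 gives f = 0.5063, positive; keep [-3.3125, -3.28125]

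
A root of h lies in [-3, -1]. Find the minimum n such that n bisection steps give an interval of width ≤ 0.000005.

19

Width after n steps is 2/2^n. Need 2^n ≥ 2/0.000005 = 400000.
2^18 = 262144 < 400000 ≤ 2^19 = 524288, so n = 19.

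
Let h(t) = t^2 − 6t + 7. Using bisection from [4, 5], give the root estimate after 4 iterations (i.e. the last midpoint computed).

m = 4.5, h(m) = 0.25 (+); new bracket [4, 4.5]
m = 4.25, h(m) = -0.4375 (−); new bracket [4.25, 4.5]
m = 4.375, h(m) = -0.109375 (−); new bracket [4.375, 4.5]
m = 4.4375, h(m) = 0.0664 (+); new bracket [4.375, 4.4375]

4.4375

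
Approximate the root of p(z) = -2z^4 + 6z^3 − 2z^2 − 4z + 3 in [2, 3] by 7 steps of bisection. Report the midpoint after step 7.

m = 2.5, p(m) = -3.875 (−); new bracket [2, 2.5]
m = 2.25, p(m) = 0.960938 (+); new bracket [2.25, 2.5]
m = 2.375, p(m) = -1.035645 (−); new bracket [2.25, 2.375]
m = 2.3125, p(m) = 0.0586 (+); new bracket [2.3125, 2.375]
m = 2.34375, p(m) = -0.4634 (−); new bracket [2.3125, 2.34375]
m = 2.328125, p(m) = -0.1963 (−); new bracket [2.3125, 2.328125]
m = 2.3203125, p(m) = -0.0673 (−); new bracket [2.3125, 2.3203125]

2.3203125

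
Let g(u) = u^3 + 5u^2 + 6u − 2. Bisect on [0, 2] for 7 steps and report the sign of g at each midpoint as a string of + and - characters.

++-+++-

midpoint 1: g = 10 > 0 → [0, 1]
midpoint 0.5: g = 2.375 > 0 → [0, 0.5]
midpoint 0.25: g = -0.171875 < 0 → [0.25, 0.5]
midpoint 0.375: g = 1.0059 > 0 → [0.25, 0.375]
midpoint 0.3125: g = 0.3938 > 0 → [0.25, 0.3125]
midpoint 0.28125: g = 0.1053 > 0 → [0.25, 0.28125]
midpoint 0.265625: g = -0.0347 < 0 → [0.265625, 0.28125]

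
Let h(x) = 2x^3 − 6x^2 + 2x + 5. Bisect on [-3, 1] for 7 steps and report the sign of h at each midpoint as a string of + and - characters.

h(-1) = -5 < 0, so the root lies in [-1, 1]
h(0) = 5 > 0, so the root lies in [-1, 0]
h(-0.5) = 2.25 > 0, so the root lies in [-1, -0.5]
h(-0.75) = -0.7188 < 0, so the root lies in [-0.75, -0.5]
h(-0.625) = 0.918 > 0, so the root lies in [-0.75, -0.625]
h(-0.6875) = 0.1392 > 0, so the root lies in [-0.75, -0.6875]
h(-0.71875) = -0.2797 < 0, so the root lies in [-0.71875, -0.6875]

-++-++-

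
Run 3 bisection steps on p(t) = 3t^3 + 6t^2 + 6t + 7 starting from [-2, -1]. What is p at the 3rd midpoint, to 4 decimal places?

0.2207

p(-1.5) = 1.375 > 0, so the root lies in [-2, -1.5]
p(-1.75) = -1.203125 < 0, so the root lies in [-1.75, -1.5]
p(-1.625) = 0.220703 > 0, so the root lies in [-1.75, -1.625]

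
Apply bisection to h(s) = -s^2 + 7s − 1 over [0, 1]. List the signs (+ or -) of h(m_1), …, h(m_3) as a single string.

h(0.5) = 2.25 > 0, so the root lies in [0, 0.5]
h(0.25) = 0.6875 > 0, so the root lies in [0, 0.25]
h(0.125) = -0.140625 < 0, so the root lies in [0.125, 0.25]

++-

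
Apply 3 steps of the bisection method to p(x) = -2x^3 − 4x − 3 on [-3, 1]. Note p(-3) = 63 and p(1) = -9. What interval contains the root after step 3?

p(-1) = 3 > 0, so the root lies in [-1, 1]
p(0) = -3 < 0, so the root lies in [-1, 0]
p(-0.5) = -0.75 < 0, so the root lies in [-1, -0.5]

[-1, -0.5]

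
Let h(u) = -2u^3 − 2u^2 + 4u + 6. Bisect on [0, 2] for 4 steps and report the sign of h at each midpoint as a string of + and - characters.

u = 1 gives h = 6, positive; keep [1, 2]
u = 1.5 gives h = 0.75, positive; keep [1.5, 2]
u = 1.75 gives h = -3.84375, negative; keep [1.5, 1.75]
u = 1.625 gives h = -1.3633, negative; keep [1.5, 1.625]

++--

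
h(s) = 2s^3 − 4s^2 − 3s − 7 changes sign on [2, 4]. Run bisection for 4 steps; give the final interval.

[2.875, 3]

h(3) = 2 > 0, so the root lies in [2, 3]
h(2.5) = -8.25 < 0, so the root lies in [2.5, 3]
h(2.75) = -3.90625 < 0, so the root lies in [2.75, 3]
h(2.875) = -1.1602 < 0, so the root lies in [2.875, 3]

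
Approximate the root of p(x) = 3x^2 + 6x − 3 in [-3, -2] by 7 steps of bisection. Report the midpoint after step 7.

m = -2.5, p(m) = 0.75 (+); new bracket [-2.5, -2]
m = -2.25, p(m) = -1.3125 (−); new bracket [-2.5, -2.25]
m = -2.375, p(m) = -0.328125 (−); new bracket [-2.5, -2.375]
m = -2.4375, p(m) = 0.1992 (+); new bracket [-2.4375, -2.375]
m = -2.40625, p(m) = -0.0674 (−); new bracket [-2.4375, -2.40625]
m = -2.421875, p(m) = 0.0652 (+); new bracket [-2.421875, -2.40625]
m = -2.4140625, p(m) = -0.0013 (−); new bracket [-2.421875, -2.4140625]

-2.4140625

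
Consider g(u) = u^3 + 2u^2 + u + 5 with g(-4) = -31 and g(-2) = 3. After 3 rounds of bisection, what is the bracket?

midpoint -3: g = -7 < 0 → [-3, -2]
midpoint -2.5: g = -0.625 < 0 → [-2.5, -2]
midpoint -2.25: g = 1.484375 > 0 → [-2.5, -2.25]

[-2.5, -2.25]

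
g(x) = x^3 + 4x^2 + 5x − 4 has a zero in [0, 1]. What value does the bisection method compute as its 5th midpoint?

0.53125

midpoint 0.5: g = -0.375 < 0 → [0.5, 1]
midpoint 0.75: g = 2.421875 > 0 → [0.5, 0.75]
midpoint 0.625: g = 0.931641 > 0 → [0.5, 0.625]
midpoint 0.5625: g = 0.2561 > 0 → [0.5, 0.5625]
midpoint 0.53125: g = -0.0649 < 0 → [0.53125, 0.5625]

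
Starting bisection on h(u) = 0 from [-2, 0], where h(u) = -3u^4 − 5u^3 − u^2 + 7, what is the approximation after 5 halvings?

midpoint -1: h = 8 > 0 → [-2, -1]
midpoint -1.5: h = 6.4375 > 0 → [-2, -1.5]
midpoint -1.75: h = 2.597656 > 0 → [-2, -1.75]
midpoint -1.875: h = -0.6355 < 0 → [-1.875, -1.75]
midpoint -1.8125: h = 1.1098 > 0 → [-1.875, -1.8125]

-1.8125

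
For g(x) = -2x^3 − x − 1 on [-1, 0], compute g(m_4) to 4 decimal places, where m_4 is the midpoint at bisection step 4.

-0.0815

g(-0.5) = -0.25 < 0, so the root lies in [-1, -0.5]
g(-0.75) = 0.59375 > 0, so the root lies in [-0.75, -0.5]
g(-0.625) = 0.113281 > 0, so the root lies in [-0.625, -0.5]
g(-0.5625) = -0.0815 < 0, so the root lies in [-0.625, -0.5625]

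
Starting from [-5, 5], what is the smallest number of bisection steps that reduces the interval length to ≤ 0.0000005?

25

Width after n steps is 10/2^n. Need 2^n ≥ 10/0.0000005 = 20000000.
2^24 = 16777216 < 20000000 ≤ 2^25 = 33554432, so n = 25.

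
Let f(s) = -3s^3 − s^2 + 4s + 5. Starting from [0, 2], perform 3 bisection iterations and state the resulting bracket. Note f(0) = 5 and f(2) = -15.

midpoint 1: f = 5 > 0 → [1, 2]
midpoint 1.5: f = -1.375 < 0 → [1, 1.5]
midpoint 1.25: f = 2.578125 > 0 → [1.25, 1.5]

[1.25, 1.5]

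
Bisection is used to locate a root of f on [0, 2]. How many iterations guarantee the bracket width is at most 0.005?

9

Width after n steps is 2/2^n. Need 2^n ≥ 2/0.005 = 400.
2^8 = 256 < 400 ≤ 2^9 = 512, so n = 9.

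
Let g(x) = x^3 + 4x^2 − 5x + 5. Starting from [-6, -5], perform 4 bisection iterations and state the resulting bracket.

midpoint -5.5: g = -12.875 < 0 → [-5.5, -5]
midpoint -5.25: g = -3.203125 < 0 → [-5.25, -5]
midpoint -5.125: g = 1.076172 > 0 → [-5.25, -5.125]
midpoint -5.1875: g = -1.0183 < 0 → [-5.1875, -5.125]

[-5.1875, -5.125]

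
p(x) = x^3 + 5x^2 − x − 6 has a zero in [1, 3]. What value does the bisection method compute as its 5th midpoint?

1.0625

x = 2 gives p = 20, positive; keep [1, 2]
x = 1.5 gives p = 7.125, positive; keep [1, 1.5]
x = 1.25 gives p = 2.515625, positive; keep [1, 1.25]
x = 1.125 gives p = 0.627, positive; keep [1, 1.125]
x = 1.0625 gives p = -0.2185, negative; keep [1.0625, 1.125]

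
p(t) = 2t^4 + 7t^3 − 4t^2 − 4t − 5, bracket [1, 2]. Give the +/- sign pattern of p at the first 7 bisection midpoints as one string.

p(1.5) = 13.75 > 0, so the root lies in [1, 1.5]
p(1.25) = 2.304688 > 0, so the root lies in [1, 1.25]
p(1.125) = -1.39209 < 0, so the root lies in [1.125, 1.25]
p(1.1875) = 0.3084 > 0, so the root lies in [1.125, 1.1875]
p(1.15625) = -0.5773 < 0, so the root lies in [1.15625, 1.1875]
p(1.171875) = -0.1435 < 0, so the root lies in [1.171875, 1.1875]
p(1.1796875) = 0.0801 > 0, so the root lies in [1.171875, 1.1796875]

++-+--+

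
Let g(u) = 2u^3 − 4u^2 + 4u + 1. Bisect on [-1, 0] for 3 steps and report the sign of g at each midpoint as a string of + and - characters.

m = -0.5, g(m) = -2.25 (−); new bracket [-0.5, 0]
m = -0.25, g(m) = -0.28125 (−); new bracket [-0.25, 0]
m = -0.125, g(m) = 0.433594 (+); new bracket [-0.25, -0.125]

--+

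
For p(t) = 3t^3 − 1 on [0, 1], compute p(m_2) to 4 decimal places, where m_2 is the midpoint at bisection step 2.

0.2656

t = 0.5 gives p = -0.625, negative; keep [0.5, 1]
t = 0.75 gives p = 0.265625, positive; keep [0.5, 0.75]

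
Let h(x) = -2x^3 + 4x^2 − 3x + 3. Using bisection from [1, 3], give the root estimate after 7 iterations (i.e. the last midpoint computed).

1.640625

m = 2, h(m) = -3 (−); new bracket [1, 2]
m = 1.5, h(m) = 0.75 (+); new bracket [1.5, 2]
m = 1.75, h(m) = -0.71875 (−); new bracket [1.5, 1.75]
m = 1.625, h(m) = 0.1055 (+); new bracket [1.625, 1.75]
m = 1.6875, h(m) = -0.2827 (−); new bracket [1.625, 1.6875]
m = 1.65625, h(m) = -0.0828 (−); new bracket [1.625, 1.65625]
m = 1.640625, h(m) = 0.0127 (+); new bracket [1.640625, 1.65625]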